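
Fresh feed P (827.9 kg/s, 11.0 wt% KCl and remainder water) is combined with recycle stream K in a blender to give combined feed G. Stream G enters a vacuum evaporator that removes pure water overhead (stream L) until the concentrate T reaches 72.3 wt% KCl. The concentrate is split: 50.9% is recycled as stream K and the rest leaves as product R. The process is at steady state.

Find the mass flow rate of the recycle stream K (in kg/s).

130.6 kg/s

Overall KCl balance (none leaves overhead): KCl in fresh feed = KCl in product, i.e. 827.9×0.110 = (1−0.509)·T·0.723.
T = 91.069/(0.723×0.491) = 256.54 kg/s.
Recycle K = 0.509×256.54 = 130.58 kg/s.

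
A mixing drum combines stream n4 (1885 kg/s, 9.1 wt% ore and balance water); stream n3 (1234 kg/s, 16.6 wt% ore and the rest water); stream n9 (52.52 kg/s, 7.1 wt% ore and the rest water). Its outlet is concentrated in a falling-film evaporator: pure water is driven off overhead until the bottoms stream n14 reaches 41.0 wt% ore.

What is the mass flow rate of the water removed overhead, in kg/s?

ore entering = 1885×0.091 + 1234×0.166 + 52.52×0.071 = 380.11 kg/s.
All ore reports to n14, so n14 = 380.11/0.410 = 927.09 kg/s.
Total feed = 3171.5 kg/s; overhead = 3171.5 − 927.09 = 2244.4 kg/s.

2244 kg/s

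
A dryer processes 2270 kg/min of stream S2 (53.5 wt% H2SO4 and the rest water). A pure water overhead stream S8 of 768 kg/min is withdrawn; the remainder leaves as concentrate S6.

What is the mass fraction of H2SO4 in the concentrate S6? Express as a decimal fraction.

0.809

H2SO4 is not removed: 2270×0.535 = 1214.5 kg/min of H2SO4 enters S6.
Concentrate = 2270 − 768 = 1502 kg/min.
Mass fraction = 1214.5/1502 = 0.809.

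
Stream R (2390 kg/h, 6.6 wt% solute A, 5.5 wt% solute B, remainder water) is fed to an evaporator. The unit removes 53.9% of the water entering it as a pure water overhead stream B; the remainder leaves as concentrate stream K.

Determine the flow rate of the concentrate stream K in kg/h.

1258 kg/h

water entering = 2390×0.879 = 2100.8 kg/h; overhead removed = 0.539×2100.8 = 1132.3 kg/h.
Concentrate = 2390 − 1132.3 = 1257.7 kg/h.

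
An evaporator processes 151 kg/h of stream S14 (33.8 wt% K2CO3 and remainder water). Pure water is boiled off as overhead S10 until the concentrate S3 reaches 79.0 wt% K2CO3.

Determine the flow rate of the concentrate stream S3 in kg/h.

64.61 kg/h

K2CO3 is conserved: 151×0.338 = 51.038 kg/h all reports to the concentrate.
Concentrate = 51.038/(target fraction) = 64.605 kg/h.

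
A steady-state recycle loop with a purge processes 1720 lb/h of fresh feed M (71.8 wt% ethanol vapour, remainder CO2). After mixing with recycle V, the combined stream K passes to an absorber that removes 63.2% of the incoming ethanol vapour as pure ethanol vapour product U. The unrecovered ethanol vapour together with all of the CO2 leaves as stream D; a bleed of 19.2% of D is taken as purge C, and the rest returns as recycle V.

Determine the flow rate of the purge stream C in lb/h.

609.2 lb/h

CO2 enters only via M and leaves only via the purge: 1720×0.282 = 0.192×(CO2 in D), and the absorber passes all CO2, so CO2 in K = CO2 in D = 2526.2 lb/h.
ethanol vapour in K: m_A = 1720×0.718 + (1−0.192)·(1−0.632)·m_A, so m_A = 1235/0.7027 = 1757.6 lb/h.
D = (1−0.632)×1757.6 + 2526.2 = 3173 lb/h.
Purge C = 0.192×3173 = 609.22 lb/h.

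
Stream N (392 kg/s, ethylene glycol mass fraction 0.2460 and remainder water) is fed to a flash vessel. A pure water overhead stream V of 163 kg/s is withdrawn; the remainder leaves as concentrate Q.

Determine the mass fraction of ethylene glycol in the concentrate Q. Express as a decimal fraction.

0.4211

ethylene glycol is not removed: 392×0.246 = 96.432 kg/s of ethylene glycol enters Q.
Concentrate = 392 − 163 = 229 kg/s.
Mass fraction = 96.432/229 = 0.4211.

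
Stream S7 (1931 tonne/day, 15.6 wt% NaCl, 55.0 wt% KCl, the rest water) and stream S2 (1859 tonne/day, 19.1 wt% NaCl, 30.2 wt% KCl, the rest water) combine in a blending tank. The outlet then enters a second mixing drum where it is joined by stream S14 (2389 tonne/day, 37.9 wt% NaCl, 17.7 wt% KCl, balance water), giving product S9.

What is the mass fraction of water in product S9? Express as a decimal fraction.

0.416

Overall, product flow = 6179 tonne/day.
water in = 1931×0.294 + 1859×0.507 + 2389×0.444 = 2570.9 tonne/day.
water fraction in S9 = 0.416.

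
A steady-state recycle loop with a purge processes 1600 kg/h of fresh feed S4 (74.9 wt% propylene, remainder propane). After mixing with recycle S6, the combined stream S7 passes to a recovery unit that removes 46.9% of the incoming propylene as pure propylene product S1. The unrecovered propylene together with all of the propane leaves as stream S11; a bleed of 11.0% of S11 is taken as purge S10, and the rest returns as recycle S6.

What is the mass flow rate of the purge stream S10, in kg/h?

propane enters only via S4 and leaves only via the purge: 1600×0.251 = 0.110×(propane in S11), and the recovery unit passes all propane, so propane in S7 = propane in S11 = 3650.9 kg/h.
propylene in S7: m_A = 1600×0.749 + (1−0.110)·(1−0.469)·m_A, so m_A = 1198.4/0.5274 = 2272.2 kg/h.
S11 = (1−0.469)×2272.2 + 3650.9 = 4857.5 kg/h.
Purge S10 = 0.110×4857.5 = 534.32 kg/h.

534.3 kg/h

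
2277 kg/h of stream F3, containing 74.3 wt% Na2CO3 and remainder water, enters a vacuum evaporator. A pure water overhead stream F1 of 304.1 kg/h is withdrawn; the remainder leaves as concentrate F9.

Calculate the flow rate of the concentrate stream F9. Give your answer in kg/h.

1973 kg/h

Concentrate = 2277 − 304.1 = 1972.9 kg/h.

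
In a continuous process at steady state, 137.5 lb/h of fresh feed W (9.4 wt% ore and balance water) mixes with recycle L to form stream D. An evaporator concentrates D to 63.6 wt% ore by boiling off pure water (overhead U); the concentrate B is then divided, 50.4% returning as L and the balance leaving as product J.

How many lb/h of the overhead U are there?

117.2 lb/h

Overall ore balance (none leaves overhead): ore in fresh feed = ore in product, i.e. 137.5×0.094 = (1−0.504)·B·0.636.
B = 12.925/(0.636×0.496) = 40.972 lb/h.
Recycle L = 0.504×40.972 = 20.65 lb/h.
Combined feed D = 137.5 + 20.65 = 158.15 lb/h.
Overhead U = D − B = 158.15 − 40.972 = 117.18 lb/h.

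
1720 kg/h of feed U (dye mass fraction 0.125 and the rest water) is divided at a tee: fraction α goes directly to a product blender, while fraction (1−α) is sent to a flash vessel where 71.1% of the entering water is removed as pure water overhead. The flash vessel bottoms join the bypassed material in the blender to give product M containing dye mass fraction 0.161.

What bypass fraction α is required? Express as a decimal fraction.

All 1720×0.125 = 215 kg/h of dye reaches M, so M = 215/0.161 = 1335.4 kg/h and vapour = 384.6 kg/h.
The evaporator receives (1−α)·1720 of feed at 0.875 water and removes 0.711 of that water:
0.711×0.875×(1−α)×1720 = 384.6
(1−α) = 384.6/1070.1 = 0.3594;  α = 0.6406.

0.641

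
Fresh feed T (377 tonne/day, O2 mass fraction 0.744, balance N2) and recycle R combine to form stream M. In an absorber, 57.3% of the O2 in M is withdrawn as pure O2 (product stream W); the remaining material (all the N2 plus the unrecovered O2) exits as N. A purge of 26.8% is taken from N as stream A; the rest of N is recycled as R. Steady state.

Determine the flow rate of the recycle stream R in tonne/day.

391.1 tonne/day

N2 enters only via T and leaves only via the purge: 377×0.256 = 0.268×(N2 in N), and the absorber passes all N2, so N2 in M = N2 in N = 360.12 tonne/day.
O2 in M: m_A = 377×0.744 + (1−0.268)·(1−0.573)·m_A, so m_A = 280.49/0.6874 = 408.02 tonne/day.
N = (1−0.573)×408.02 + 360.12 = 534.34 tonne/day.
Recycle R = (1−0.268)×534.34 = 391.14 tonne/day.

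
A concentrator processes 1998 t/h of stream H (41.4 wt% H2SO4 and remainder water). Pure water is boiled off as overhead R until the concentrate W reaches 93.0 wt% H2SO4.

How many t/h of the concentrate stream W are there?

H2SO4 is conserved: 1998×0.414 = 827.17 t/h all reports to the concentrate.
Concentrate = 827.17/(target fraction) = 889.43 t/h.

889.4 t/h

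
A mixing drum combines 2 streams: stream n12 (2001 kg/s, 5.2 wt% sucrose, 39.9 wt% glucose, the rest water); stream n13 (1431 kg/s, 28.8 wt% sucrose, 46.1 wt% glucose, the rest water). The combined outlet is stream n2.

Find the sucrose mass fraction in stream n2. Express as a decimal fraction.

0.150

Total flow out = 2001 + 1431 = 3432 kg/s.
sucrose in = 2001×0.052 + 1431×0.288 = 516.18 kg/s.
sucrose mass fraction in n2 = 516.18/3432 = 0.150.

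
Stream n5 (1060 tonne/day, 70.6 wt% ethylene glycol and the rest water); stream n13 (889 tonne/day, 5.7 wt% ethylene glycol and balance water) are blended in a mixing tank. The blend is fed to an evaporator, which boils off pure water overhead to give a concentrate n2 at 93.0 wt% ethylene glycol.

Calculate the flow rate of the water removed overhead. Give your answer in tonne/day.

ethylene glycol entering = 1060×0.706 + 889×0.057 = 799.03 tonne/day.
All ethylene glycol reports to n2, so n2 = 799.03/0.930 = 859.18 tonne/day.
Total feed = 1949 tonne/day; overhead = 1949 − 859.18 = 1089.8 tonne/day.

1090 tonne/day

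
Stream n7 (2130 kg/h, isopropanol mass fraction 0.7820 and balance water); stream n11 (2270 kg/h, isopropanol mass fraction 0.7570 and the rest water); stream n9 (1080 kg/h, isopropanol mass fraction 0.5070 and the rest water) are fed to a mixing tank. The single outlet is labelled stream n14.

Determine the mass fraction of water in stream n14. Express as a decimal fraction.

0.2826

Total flow out = 2130 + 2270 + 1080 = 5480 kg/h.
water in = 2130×0.218 + 2270×0.243 + 1080×0.493 = 1548.4 kg/h.
water mass fraction in n14 = 1548.4/5480 = 0.2826.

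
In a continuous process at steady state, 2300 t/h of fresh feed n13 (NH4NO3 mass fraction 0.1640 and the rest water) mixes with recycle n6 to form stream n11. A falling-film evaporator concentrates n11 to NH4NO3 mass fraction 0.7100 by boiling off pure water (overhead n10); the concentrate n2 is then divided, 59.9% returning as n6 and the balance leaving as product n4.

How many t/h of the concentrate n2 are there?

1325 t/h

Overall NH4NO3 balance (none leaves overhead): NH4NO3 in fresh feed = NH4NO3 in product, i.e. 2300×0.164 = (1−0.599)·n2·0.710.
n2 = 377.2/(0.710×0.401) = 1324.9 t/h.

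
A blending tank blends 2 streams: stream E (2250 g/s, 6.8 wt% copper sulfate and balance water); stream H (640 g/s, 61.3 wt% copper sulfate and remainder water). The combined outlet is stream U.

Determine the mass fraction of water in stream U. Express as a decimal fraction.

0.811

Total flow out = 2250 + 640 = 2890 g/s.
water in = 2250×0.932 + 640×0.387 = 2344.7 g/s.
water mass fraction in U = 2344.7/2890 = 0.811.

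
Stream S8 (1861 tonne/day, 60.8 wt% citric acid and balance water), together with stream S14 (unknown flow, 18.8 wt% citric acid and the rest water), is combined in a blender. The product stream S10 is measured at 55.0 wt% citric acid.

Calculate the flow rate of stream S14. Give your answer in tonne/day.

Let S14 be the unknown flow. Total out = 1861 + S14.
citric acid balance: 1131.5 + 0.188·S14 = 0.550·(1861 + S14)
(0.188 − 0.550)·S14 = 0.550×1861 − 1131.5 = -107.94
S14 = -107.94 / -0.362 = 298.17 tonne/day

298.2 tonne/day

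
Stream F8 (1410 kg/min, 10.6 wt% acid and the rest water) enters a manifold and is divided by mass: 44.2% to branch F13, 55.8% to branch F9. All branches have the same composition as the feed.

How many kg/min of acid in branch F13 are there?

66.06 kg/min

Branch F13 total = 0.442×1410 = 623.22 kg/min.
acid in F13 = 0.106×623.22 = 66.061 kg/min.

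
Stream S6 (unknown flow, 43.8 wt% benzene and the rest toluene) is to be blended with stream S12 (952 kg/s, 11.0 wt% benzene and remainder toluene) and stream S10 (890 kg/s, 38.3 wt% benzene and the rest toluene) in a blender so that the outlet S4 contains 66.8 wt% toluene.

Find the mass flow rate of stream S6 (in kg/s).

1566 kg/s

Let S6 be the unknown flow. Total out = 1842 + S6.
toluene balance: 1396.4 + 0.562·S6 = 0.668·(1842 + S6)
(0.562 − 0.668)·S6 = 0.668×1842 − 1396.4 = -165.95
S6 = -165.95 / -0.106 = 1565.6 kg/s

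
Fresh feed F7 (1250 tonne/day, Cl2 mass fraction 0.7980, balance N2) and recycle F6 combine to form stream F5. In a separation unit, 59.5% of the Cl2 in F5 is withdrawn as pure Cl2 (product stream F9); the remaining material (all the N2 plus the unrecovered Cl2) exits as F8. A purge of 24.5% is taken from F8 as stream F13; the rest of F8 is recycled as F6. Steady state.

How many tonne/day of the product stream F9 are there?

Cl2 in F5: m_A = 1250×0.798 + (1−0.245)·(1−0.595)·m_A, so m_A = 997.5/0.6942 = 1436.9 tonne/day.
Product F9 = 0.595×1436.9 = 854.93 tonne/day.

854.9 tonne/day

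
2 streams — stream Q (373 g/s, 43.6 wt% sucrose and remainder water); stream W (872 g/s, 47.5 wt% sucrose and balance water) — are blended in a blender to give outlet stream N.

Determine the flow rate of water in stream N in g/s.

668.2 g/s

water out = water in = 373×0.564 + 872×0.525 = 668.17 g/s.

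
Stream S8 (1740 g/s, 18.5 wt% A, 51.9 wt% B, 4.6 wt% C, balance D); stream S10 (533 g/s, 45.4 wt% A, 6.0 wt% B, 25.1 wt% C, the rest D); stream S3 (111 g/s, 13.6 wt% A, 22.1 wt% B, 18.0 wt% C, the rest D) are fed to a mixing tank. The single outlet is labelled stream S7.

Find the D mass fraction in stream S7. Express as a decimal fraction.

0.257

Total flow out = 1740 + 533 + 111 = 2384 g/s.
D in = 1740×0.250 + 533×0.235 + 111×0.463 = 611.65 g/s.
D mass fraction in S7 = 611.65/2384 = 0.257.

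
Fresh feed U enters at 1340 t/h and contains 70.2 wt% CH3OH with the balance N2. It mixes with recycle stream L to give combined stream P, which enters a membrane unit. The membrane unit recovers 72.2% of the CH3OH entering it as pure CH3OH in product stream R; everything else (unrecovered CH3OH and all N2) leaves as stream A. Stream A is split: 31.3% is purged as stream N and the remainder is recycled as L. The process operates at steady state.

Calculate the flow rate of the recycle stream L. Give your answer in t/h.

N2 enters only via U and leaves only via the purge: 1340×0.298 = 0.313×(N2 in A), and the membrane unit passes all N2, so N2 in P = N2 in A = 1275.8 t/h.
CH3OH in P: m_A = 1340×0.702 + (1−0.313)·(1−0.722)·m_A, so m_A = 940.68/0.8090 = 1162.7 t/h.
A = (1−0.722)×1162.7 + 1275.8 = 1599 t/h.
Recycle L = (1−0.313)×1599 = 1098.5 t/h.

1099 t/h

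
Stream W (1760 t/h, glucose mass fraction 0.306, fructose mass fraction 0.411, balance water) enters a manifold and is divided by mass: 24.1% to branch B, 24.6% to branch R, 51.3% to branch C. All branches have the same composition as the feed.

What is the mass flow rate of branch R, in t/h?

433 t/h

Branch R flow = 0.246×1760 = 432.96 t/h.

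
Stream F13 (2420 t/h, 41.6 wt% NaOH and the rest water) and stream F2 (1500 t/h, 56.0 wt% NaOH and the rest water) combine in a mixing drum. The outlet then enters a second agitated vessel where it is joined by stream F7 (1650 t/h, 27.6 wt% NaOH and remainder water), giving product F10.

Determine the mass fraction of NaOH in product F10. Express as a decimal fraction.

0.4133

Overall, product flow = 5570 t/h.
NaOH in = 2420×0.416 + 1500×0.560 + 1650×0.276 = 2302.1 t/h.
NaOH fraction in F10 = 0.4133.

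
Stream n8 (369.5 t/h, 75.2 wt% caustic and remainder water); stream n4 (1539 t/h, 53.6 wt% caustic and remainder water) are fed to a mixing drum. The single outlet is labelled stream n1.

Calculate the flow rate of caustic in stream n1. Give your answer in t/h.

caustic out = caustic in = 369.5×0.752 + 1539×0.536 = 1102.8 t/h.

1103 t/h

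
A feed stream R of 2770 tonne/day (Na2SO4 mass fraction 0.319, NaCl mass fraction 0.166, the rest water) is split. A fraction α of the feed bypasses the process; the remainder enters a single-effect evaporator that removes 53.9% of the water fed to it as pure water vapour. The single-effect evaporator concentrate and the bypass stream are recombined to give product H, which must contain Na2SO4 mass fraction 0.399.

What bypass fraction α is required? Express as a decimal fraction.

All 2770×0.319 = 883.63 tonne/day of Na2SO4 reaches H, so H = 883.63/0.399 = 2214.6 tonne/day and vapour = 555.39 tonne/day.
The evaporator receives (1−α)·2770 of feed at 0.515 water and removes 0.539 of that water:
0.539×0.515×(1−α)×2770 = 555.39
(1−α) = 555.39/768.91 = 0.7223;  α = 0.2777.

0.278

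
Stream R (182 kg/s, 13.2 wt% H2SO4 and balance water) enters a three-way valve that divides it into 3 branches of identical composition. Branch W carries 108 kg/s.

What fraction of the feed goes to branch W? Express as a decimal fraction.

0.593

Fraction to W = 108/182 = 0.5934.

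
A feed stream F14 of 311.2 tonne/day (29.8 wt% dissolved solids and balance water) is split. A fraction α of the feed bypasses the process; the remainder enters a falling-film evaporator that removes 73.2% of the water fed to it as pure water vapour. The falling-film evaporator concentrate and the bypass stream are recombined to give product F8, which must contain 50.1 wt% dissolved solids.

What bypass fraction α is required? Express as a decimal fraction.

0.211

All 311.2×0.298 = 92.738 tonne/day of dissolved solids reaches F8, so F8 = 92.738/0.501 = 185.1 tonne/day and vapour = 126.1 tonne/day.
The evaporator receives (1−α)·311.2 of feed at 0.702 water and removes 0.732 of that water:
0.732×0.702×(1−α)×311.2 = 126.1
(1−α) = 126.1/159.91 = 0.7885;  α = 0.2115.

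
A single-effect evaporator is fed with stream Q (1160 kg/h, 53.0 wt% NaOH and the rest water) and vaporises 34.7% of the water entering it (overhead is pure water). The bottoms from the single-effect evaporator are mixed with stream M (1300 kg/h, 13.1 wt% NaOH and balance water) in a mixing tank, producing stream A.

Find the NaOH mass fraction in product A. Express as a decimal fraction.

0.346

Vapour removed = 0.347×0.470×1160 = 189.18 kg/h; concentrate = 970.82 kg/h.
NaOH reaching the mixer = 614.8 (from concentrate) + 1300×0.131 = 785.1 kg/h.
Product flow = 970.82 + 1300 = 2270.8 kg/h; NaOH fraction = 0.346.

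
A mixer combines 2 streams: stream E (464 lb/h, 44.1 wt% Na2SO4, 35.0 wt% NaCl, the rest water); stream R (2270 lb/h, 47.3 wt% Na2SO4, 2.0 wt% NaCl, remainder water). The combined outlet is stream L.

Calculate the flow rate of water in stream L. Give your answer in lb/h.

water out = water in = 464×0.209 + 2270×0.507 = 1247.9 lb/h.

1248 lb/h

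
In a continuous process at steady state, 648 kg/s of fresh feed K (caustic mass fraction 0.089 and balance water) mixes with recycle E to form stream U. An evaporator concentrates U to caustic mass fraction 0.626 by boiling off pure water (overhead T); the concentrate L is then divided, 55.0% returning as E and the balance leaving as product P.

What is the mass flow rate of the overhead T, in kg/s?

Overall caustic balance (none leaves overhead): caustic in fresh feed = caustic in product, i.e. 648×0.089 = (1−0.550)·L·0.626.
L = 57.672/(0.626×0.450) = 204.73 kg/s.
Recycle E = 0.550×204.73 = 112.6 kg/s.
Combined feed U = 648 + 112.6 = 760.6 kg/s.
Overhead T = U − L = 760.6 − 204.73 = 555.87 kg/s.

555.9 kg/s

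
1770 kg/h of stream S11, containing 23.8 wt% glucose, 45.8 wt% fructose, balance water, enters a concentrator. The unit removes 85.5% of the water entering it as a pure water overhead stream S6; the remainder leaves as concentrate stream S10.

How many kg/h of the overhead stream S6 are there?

water entering = 1770×0.304 = 538.08 kg/h; overhead removed = 0.855×538.08 = 460.06 kg/h.

460.1 kg/h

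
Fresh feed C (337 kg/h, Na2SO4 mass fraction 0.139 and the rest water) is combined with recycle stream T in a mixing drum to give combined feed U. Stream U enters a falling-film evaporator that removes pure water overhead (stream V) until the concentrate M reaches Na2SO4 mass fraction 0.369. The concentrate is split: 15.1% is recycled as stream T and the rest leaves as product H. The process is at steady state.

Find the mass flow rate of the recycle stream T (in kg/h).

22.58 kg/h

Overall Na2SO4 balance (none leaves overhead): Na2SO4 in fresh feed = Na2SO4 in product, i.e. 337×0.139 = (1−0.151)·M·0.369.
M = 46.843/(0.369×0.849) = 149.52 kg/h.
Recycle T = 0.151×149.52 = 22.578 kg/h.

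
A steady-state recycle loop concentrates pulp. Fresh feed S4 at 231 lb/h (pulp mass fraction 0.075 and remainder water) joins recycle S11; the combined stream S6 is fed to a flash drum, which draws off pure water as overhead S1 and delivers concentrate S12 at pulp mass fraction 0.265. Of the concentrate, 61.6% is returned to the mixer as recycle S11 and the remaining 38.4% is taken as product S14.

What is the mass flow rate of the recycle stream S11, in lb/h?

Overall pulp balance (none leaves overhead): pulp in fresh feed = pulp in product, i.e. 231×0.075 = (1−0.616)·S12·0.265.
S12 = 17.325/(0.265×0.384) = 170.25 lb/h.
Recycle S11 = 0.616×170.25 = 104.88 lb/h.

104.9 lb/h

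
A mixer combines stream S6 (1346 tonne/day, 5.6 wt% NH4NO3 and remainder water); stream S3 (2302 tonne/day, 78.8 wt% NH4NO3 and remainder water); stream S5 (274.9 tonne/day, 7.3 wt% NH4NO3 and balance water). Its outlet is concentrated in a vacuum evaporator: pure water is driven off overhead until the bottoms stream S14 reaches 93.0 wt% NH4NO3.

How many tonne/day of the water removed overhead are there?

1870 tonne/day

NH4NO3 entering = 1346×0.056 + 2302×0.788 + 274.9×0.073 = 1909.4 tonne/day.
All NH4NO3 reports to S14, so S14 = 1909.4/0.930 = 2053.1 tonne/day.
Total feed = 3922.9 tonne/day; overhead = 3922.9 − 2053.1 = 1869.8 tonne/day.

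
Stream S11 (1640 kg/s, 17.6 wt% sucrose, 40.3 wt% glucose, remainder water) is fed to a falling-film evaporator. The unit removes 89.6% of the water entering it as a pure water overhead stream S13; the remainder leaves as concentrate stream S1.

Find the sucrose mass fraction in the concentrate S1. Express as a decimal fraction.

0.283

sucrose is not removed: 1640×0.176 = 288.64 kg/s of sucrose enters S1.
water entering = 1640×0.421 = 690.44 kg/s; overhead removed = 0.896×690.44 = 618.63 kg/s.
Concentrate = 1640 − 618.63 = 1021.4 kg/s.
Mass fraction = 288.64/1021.4 = 0.283.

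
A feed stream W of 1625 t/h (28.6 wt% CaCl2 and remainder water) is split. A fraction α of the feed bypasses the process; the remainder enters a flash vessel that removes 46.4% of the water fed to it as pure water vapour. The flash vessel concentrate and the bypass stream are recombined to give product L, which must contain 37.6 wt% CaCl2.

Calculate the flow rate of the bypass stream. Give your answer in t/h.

450.9 t/h

All 1625×0.286 = 464.75 t/h of CaCl2 reaches L, so L = 464.75/0.376 = 1236 t/h and vapour = 388.96 t/h.
The evaporator receives (1−α)·1625 of feed at 0.714 water and removes 0.464 of that water:
0.464×0.714×(1−α)×1625 = 388.96
(1−α) = 388.96/538.36 = 0.7225;  α = 0.2775.
Bypass flow = 0.2775×1625 = 450.94 t/h.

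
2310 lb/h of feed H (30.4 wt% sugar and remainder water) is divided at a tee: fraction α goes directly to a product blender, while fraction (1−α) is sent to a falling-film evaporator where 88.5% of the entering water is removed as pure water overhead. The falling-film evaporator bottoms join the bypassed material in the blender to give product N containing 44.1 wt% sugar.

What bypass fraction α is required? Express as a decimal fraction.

0.496

All 2310×0.304 = 702.24 lb/h of sugar reaches N, so N = 702.24/0.441 = 1592.4 lb/h and vapour = 717.62 lb/h.
The evaporator receives (1−α)·2310 of feed at 0.696 water and removes 0.885 of that water:
0.885×0.696×(1−α)×2310 = 717.62
(1−α) = 717.62/1422.9 = 0.5043;  α = 0.4957.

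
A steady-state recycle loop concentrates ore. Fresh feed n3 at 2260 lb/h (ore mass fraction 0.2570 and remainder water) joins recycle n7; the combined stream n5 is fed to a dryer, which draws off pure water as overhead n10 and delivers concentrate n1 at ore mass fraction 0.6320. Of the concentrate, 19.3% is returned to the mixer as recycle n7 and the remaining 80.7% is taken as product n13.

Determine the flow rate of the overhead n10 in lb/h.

Overall ore balance (none leaves overhead): ore in fresh feed = ore in product, i.e. 2260×0.257 = (1−0.193)·n1·0.632.
n1 = 580.82/(0.632×0.807) = 1138.8 lb/h.
Recycle n7 = 0.193×1138.8 = 219.79 lb/h.
Combined feed n5 = 2260 + 219.79 = 2479.8 lb/h.
Overhead n10 = n5 − n1 = 2479.8 − 1138.8 = 1341 lb/h.

1341 lb/h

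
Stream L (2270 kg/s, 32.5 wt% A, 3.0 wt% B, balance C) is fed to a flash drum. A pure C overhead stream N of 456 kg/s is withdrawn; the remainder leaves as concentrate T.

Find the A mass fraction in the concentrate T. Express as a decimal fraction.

0.4067

A is not removed: 2270×0.325 = 737.75 kg/s of A enters T.
Concentrate = 2270 − 456 = 1814 kg/s.
Mass fraction = 737.75/1814 = 0.4067.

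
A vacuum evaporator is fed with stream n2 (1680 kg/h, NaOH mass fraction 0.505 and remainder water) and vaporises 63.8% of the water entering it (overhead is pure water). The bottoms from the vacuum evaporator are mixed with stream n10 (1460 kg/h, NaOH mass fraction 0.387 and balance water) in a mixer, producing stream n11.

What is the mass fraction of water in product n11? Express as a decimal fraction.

Vapour removed = 0.638×0.495×1680 = 530.56 kg/h; concentrate = 1149.4 kg/h.
water reaching the mixer = 301.04 (from concentrate) + 1460×0.613 = 1196 kg/h.
Product flow = 1149.4 + 1460 = 2609.4 kg/h; water fraction = 0.458.

0.458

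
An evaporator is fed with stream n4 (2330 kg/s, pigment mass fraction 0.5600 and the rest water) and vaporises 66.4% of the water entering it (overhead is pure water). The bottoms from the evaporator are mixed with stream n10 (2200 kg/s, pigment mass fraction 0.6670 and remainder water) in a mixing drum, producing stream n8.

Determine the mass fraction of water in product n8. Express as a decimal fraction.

0.2798

Vapour removed = 0.664×0.440×2330 = 680.73 kg/s; concentrate = 1649.3 kg/s.
water reaching the mixer = 344.47 (from concentrate) + 2200×0.333 = 1077.1 kg/s.
Product flow = 1649.3 + 2200 = 3849.3 kg/s; water fraction = 0.2798.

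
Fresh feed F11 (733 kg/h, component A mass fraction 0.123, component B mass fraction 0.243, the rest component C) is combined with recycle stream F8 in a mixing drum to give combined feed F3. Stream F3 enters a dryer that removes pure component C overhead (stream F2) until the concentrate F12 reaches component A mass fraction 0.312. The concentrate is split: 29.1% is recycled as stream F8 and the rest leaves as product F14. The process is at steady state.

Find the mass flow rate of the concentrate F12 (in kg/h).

407.6 kg/h

Overall component A balance (none leaves overhead): component A in fresh feed = component A in product, i.e. 733×0.123 = (1−0.291)·F12·0.312.
F12 = 90.159/(0.312×0.709) = 407.58 kg/h.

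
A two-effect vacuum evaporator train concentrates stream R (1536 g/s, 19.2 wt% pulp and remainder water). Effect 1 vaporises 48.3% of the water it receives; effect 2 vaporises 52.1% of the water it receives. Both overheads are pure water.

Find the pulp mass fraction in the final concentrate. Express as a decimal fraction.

water in feed = 1536×0.808 = 1241.1 g/s.
After stage 1: water left = (1−0.483)×1241.1 = 641.64; stream total = 936.55 g/s.
After stage 2: water left = (1−0.521)×641.64 = 307.35; final concentrate = 602.26 g/s.
pulp fraction = 294.91/602.26 = 0.490.

0.490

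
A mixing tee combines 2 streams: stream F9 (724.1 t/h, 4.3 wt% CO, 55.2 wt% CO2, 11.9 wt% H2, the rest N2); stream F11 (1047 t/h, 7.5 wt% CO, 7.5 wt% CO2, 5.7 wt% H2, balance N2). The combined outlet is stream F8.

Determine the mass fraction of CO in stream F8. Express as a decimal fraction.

0.062

Total flow out = 724.1 + 1047 = 1771.1 t/h.
CO in = 724.1×0.043 + 1047×0.075 = 109.66 t/h.
CO mass fraction in F8 = 109.66/1771.1 = 0.062.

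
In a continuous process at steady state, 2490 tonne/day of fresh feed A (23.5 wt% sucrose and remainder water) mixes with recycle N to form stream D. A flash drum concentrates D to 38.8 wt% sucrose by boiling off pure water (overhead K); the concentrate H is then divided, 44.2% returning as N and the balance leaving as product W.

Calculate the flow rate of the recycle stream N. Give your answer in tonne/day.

1195 tonne/day

Overall sucrose balance (none leaves overhead): sucrose in fresh feed = sucrose in product, i.e. 2490×0.235 = (1−0.442)·H·0.388.
H = 585.15/(0.388×0.558) = 2702.7 tonne/day.
Recycle N = 0.442×2702.7 = 1194.6 tonne/day.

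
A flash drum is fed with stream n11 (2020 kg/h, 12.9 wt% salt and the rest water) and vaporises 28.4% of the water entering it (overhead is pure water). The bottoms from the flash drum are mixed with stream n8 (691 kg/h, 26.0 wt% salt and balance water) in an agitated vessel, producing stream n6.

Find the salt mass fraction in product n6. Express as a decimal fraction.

Vapour removed = 0.284×0.871×2020 = 499.68 kg/h; concentrate = 1520.3 kg/h.
salt reaching the mixer = 260.58 (from concentrate) + 691×0.260 = 440.24 kg/h.
Product flow = 1520.3 + 691 = 2211.3 kg/h; salt fraction = 0.199.

0.199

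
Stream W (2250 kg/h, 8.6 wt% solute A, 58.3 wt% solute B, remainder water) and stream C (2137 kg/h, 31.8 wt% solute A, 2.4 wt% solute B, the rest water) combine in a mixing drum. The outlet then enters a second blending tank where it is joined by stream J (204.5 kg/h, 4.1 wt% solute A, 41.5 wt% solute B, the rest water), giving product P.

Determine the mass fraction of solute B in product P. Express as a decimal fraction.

Overall, product flow = 4591.5 kg/h.
solute B in = 2250×0.583 + 2137×0.024 + 204.5×0.415 = 1447.9 kg/h.
solute B fraction in P = 0.3153.

0.3153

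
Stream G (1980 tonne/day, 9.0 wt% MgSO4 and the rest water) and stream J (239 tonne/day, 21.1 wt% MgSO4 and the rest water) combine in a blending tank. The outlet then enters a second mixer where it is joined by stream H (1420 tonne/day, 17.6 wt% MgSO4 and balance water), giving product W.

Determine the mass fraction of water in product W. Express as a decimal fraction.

Overall, product flow = 3639 tonne/day.
water in = 1980×0.910 + 239×0.789 + 1420×0.824 = 3160.5 tonne/day.
water fraction in W = 0.868.

0.868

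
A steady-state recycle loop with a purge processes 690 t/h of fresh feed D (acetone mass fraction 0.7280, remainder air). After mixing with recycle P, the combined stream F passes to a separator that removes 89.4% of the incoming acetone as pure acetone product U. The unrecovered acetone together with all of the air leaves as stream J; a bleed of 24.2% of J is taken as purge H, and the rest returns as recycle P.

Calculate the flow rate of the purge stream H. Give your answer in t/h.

air enters only via D and leaves only via the purge: 690×0.272 = 0.242×(air in J), and the separator passes all air, so air in F = air in J = 775.54 t/h.
acetone in F: m_A = 690×0.728 + (1−0.242)·(1−0.894)·m_A, so m_A = 502.32/0.9197 = 546.21 t/h.
J = (1−0.894)×546.21 + 775.54 = 833.44 t/h.
Purge H = 0.242×833.44 = 201.69 t/h.

201.7 t/h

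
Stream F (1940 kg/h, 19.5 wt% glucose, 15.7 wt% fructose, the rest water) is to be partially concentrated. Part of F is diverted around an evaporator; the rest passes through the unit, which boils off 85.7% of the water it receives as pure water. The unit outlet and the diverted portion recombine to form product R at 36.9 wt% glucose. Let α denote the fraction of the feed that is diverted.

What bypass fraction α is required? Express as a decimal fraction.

All 1940×0.195 = 378.3 kg/h of glucose reaches R, so R = 378.3/0.369 = 1025.2 kg/h and vapour = 914.8 kg/h.
The evaporator receives (1−α)·1940 of feed at 0.648 water and removes 0.857 of that water:
0.857×0.648×(1−α)×1940 = 914.8
(1−α) = 914.8/1077.4 = 0.8491;  α = 0.1509.

0.151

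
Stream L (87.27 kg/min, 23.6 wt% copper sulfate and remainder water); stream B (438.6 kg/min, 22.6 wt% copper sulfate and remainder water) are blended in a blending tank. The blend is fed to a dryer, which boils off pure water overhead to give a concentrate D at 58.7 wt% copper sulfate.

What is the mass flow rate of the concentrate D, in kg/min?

204 kg/min

copper sulfate entering = 87.27×0.236 + 438.6×0.226 = 119.72 kg/min.
All copper sulfate reports to D, so D = 119.72/0.587 = 203.95 kg/min.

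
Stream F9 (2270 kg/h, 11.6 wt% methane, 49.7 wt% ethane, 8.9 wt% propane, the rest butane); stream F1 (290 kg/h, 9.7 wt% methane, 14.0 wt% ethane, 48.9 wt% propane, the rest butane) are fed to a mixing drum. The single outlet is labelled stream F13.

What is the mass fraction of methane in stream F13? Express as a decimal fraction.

Total flow out = 2270 + 290 = 2560 kg/h.
methane in = 2270×0.116 + 290×0.097 = 291.45 kg/h.
methane mass fraction in F13 = 291.45/2560 = 0.1138.

0.1138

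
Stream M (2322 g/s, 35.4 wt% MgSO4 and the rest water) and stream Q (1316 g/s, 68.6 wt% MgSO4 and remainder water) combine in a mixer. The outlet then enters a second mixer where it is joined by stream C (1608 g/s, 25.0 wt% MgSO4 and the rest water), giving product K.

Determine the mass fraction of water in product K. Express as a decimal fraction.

0.595

Overall, product flow = 5246 g/s.
water in = 2322×0.646 + 1316×0.314 + 1608×0.750 = 3119.2 g/s.
water fraction in K = 0.595.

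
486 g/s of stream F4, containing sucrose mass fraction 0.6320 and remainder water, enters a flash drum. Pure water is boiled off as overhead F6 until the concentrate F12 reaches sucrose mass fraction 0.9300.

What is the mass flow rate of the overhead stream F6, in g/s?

155.7 g/s

sucrose is conserved: 486×0.632 = 307.15 g/s all reports to the concentrate.
Concentrate = 307.15/(target fraction) = 330.27 g/s.
Overhead = 486 − 330.27 = 155.73 g/s.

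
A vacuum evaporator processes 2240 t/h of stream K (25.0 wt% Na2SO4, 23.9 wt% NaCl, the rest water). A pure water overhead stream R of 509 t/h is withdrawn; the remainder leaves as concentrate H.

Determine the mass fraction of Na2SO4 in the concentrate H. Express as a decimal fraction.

Na2SO4 is not removed: 2240×0.250 = 560 t/h of Na2SO4 enters H.
Concentrate = 2240 − 509 = 1731 t/h.
Mass fraction = 560/1731 = 0.3235.

0.3235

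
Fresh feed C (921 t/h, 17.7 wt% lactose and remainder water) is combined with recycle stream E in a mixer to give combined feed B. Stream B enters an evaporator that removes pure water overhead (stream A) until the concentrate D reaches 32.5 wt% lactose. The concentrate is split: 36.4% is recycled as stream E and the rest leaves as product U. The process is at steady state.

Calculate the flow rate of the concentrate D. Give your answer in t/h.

Overall lactose balance (none leaves overhead): lactose in fresh feed = lactose in product, i.e. 921×0.177 = (1−0.364)·D·0.325.
D = 163.02/(0.325×0.636) = 788.66 t/h.

788.7 t/h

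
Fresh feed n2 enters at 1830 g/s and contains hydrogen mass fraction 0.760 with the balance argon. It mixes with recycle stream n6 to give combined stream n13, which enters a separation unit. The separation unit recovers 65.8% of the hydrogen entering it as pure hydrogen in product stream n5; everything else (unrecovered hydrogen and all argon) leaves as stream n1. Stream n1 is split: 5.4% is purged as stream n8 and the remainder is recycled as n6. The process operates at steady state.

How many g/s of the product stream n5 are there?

hydrogen in n13: m_A = 1830×0.760 + (1−0.054)·(1−0.658)·m_A, so m_A = 1390.8/0.6765 = 2056 g/s.
Product n5 = 0.658×2056 = 1352.8 g/s.

1353 g/s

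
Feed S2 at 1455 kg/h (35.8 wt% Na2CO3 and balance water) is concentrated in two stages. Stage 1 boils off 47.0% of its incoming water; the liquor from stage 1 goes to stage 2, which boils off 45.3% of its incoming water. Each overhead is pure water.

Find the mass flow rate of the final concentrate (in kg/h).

791.7 kg/h

water in feed = 1455×0.642 = 934.11 kg/h.
After stage 1: water left = (1−0.470)×934.11 = 495.08; stream total = 1016 kg/h.
After stage 2: water left = (1−0.453)×495.08 = 270.81; final concentrate = 791.7 kg/h.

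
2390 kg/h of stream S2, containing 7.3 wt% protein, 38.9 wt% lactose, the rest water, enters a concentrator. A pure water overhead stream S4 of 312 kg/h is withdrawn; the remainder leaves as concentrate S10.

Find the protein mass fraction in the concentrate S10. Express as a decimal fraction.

protein is not removed: 2390×0.073 = 174.47 kg/h of protein enters S10.
Concentrate = 2390 − 312 = 2078 kg/h.
Mass fraction = 174.47/2078 = 0.0840.

0.0840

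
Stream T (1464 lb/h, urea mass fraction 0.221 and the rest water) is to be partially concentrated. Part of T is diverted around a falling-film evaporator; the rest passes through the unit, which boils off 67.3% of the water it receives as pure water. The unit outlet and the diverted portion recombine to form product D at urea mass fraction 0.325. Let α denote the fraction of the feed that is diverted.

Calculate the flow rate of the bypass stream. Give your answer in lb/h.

All 1464×0.221 = 323.54 lb/h of urea reaches D, so D = 323.54/0.325 = 995.52 lb/h and vapour = 468.48 lb/h.
The evaporator receives (1−α)·1464 of feed at 0.779 water and removes 0.673 of that water:
0.673×0.779×(1−α)×1464 = 468.48
(1−α) = 468.48/767.53 = 0.6104;  α = 0.3896.
Bypass flow = 0.3896×1464 = 570.41 lb/h.

570.4 lb/h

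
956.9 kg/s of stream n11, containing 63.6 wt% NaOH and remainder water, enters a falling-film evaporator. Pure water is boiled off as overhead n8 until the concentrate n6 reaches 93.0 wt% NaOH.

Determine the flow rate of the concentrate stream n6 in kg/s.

NaOH is conserved: 956.9×0.636 = 608.59 kg/s all reports to the concentrate.
Concentrate = 608.59/(target fraction) = 654.4 kg/s.

654.4 kg/s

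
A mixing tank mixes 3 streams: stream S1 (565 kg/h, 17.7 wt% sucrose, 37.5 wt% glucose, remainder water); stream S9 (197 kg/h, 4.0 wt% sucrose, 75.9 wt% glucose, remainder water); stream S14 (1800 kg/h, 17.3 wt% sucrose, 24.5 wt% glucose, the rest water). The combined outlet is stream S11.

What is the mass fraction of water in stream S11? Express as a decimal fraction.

0.523

Total flow out = 565 + 197 + 1800 = 2562 kg/h.
water in = 565×0.448 + 197×0.201 + 1800×0.582 = 1340.3 kg/h.
water mass fraction in S11 = 1340.3/2562 = 0.523.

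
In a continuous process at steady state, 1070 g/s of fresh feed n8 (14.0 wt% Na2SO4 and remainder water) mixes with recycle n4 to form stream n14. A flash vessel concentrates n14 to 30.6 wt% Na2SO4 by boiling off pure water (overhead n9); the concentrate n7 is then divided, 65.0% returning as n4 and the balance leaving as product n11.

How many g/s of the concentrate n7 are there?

Overall Na2SO4 balance (none leaves overhead): Na2SO4 in fresh feed = Na2SO4 in product, i.e. 1070×0.140 = (1−0.650)·n7·0.306.
n7 = 149.8/(0.306×0.350) = 1398.7 g/s.

1399 g/s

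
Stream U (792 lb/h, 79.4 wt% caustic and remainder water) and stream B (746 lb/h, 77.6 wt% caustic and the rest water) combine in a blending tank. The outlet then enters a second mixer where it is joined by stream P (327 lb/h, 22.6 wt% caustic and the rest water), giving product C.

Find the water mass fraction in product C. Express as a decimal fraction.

0.3128

Overall, product flow = 1865 lb/h.
water in = 792×0.206 + 746×0.224 + 327×0.774 = 583.35 lb/h.
water fraction in C = 0.3128.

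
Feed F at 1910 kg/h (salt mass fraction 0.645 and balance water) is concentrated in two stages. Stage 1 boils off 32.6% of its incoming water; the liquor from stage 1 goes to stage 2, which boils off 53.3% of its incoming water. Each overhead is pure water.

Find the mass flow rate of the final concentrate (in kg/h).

1445 kg/h

water in feed = 1910×0.355 = 678.05 kg/h.
After stage 1: water left = (1−0.326)×678.05 = 457.01; stream total = 1689 kg/h.
After stage 2: water left = (1−0.533)×457.01 = 213.42; final concentrate = 1445.4 kg/h.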